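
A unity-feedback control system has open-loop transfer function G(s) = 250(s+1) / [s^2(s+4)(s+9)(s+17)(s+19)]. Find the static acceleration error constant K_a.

125/5814

G(s) has two factors of s in the denominator, so the system is type 2.
K_a = lim_{s→0} s^2·G(s) = 250·1 / (4·9·17·19) = 125/5814.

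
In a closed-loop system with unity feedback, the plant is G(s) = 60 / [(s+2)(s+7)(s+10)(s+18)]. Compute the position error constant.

G(s) has no factors of s in the denominator, so the system is type 0.
K_p = lim_{s→0} G(s) = 60 / (2·7·10·18) = 1/42.

1/42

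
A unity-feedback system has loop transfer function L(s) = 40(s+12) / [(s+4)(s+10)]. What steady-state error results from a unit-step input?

L(s) has no factors of s in the denominator, so the system is type 0.
K_p = lim_{s→0} L(s) = 40·12 / (4·10) = 12.
e_ss = 1/(1 + K_p) = 1/13.

1/13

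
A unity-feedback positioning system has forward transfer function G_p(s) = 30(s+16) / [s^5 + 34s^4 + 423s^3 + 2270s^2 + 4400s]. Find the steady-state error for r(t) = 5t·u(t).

275/6

The denominator has no term below 4400s — 1 pole at s=0, type 1.
K_v = lim_{s→0} s·G_p(s) = 30·16 / 4400 = 6/55.
e_ss = 5/K_v = 5/(6/55) = 275/6.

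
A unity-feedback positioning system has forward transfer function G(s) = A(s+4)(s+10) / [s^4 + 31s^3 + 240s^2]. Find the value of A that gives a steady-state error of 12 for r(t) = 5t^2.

5

Factoring s^2 from the denominator leaves a polynomial with constant term 240, so the system is type 2.
K_a = lim_{s→0} s^2·G(s) = A·4·10 / 240 = (1/6)·A.
e_ss = 10/K_a = 12 ⇒ K_a = 5/6 ⇒ A = (5/6)/(1/6) = 5.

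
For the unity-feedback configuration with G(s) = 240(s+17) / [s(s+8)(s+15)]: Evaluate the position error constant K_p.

K_p = lim_{s→0} G(s); with 1 pole at the origin the limit diverges, so K_p = ∞.

infinity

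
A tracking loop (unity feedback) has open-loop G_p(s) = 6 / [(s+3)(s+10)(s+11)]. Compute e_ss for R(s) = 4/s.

55/14

The open loop has no poles at the origin → type 0 system.
K_p = lim_{s→0} G_p(s) = 6 / (3·10·11) = 1/55.
e_ss = 4/(1 + K_p) = 4/(56/55) = 55/14.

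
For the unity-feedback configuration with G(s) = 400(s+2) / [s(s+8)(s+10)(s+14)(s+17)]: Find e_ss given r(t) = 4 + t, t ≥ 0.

G(s) has one factor of s in the denominator, so the system is type 1. By superposition:
  • 4: tracked with zero error.
  • t: e_ss = 1/K_v with K_v=5/119 → 23.8.
Total e_ss = 23.8.

23.8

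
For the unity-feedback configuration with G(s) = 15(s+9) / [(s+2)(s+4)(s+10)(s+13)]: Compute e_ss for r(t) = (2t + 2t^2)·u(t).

infinity

System type = 0 (no poles at s=0). Treating each term separately:
  • 2t: a type-0 system cannot track it, e_ss → ∞.
  • 2t^2: a type-0 system cannot track it, e_ss → ∞.
The unbounded component dominates.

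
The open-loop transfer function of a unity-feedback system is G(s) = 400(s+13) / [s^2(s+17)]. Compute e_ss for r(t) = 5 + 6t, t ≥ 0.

0

G(s) has two factors of s in the denominator, so the system is type 2. By superposition:
  • 5: tracked with zero error.
  • 6t: tracked with zero error.
Total e_ss = 0.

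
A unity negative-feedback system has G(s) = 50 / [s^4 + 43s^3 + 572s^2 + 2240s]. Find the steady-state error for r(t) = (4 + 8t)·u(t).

Lowest-order denominator term is 2240s, so the open loop has 1 pole at the origin → type 1 system. Taking each input component in turn:
  • 4: tracked with zero error.
  • 8t: e_ss = 8/K_v with K_v=5/224 → 358.4.
Total e_ss = 358.4.

358.4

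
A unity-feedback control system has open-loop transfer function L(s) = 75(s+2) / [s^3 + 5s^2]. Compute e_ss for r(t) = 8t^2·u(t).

Factoring s^2 from the denominator leaves a polynomial with constant term 5, so the system is type 2.
K_a = lim_{s→0} s^2·L(s) = 75·2 / 5 = 30.
r(t) = 8t^2 gives R(s) = 16/s^3.
e_ss = 16/K_a = 16/30 = 8/15.

8/15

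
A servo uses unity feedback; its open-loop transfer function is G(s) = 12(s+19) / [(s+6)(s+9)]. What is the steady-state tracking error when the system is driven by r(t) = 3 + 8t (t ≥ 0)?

G(s) has no factors of s in the denominator, so the system is type 0. Treating each term separately:
  • 3: e_ss = 3/(1+K_p) with K_p=38/9 → 27/47.
  • 8t: a type-0 system cannot track it, e_ss → ∞.
The unbounded component dominates.

infinity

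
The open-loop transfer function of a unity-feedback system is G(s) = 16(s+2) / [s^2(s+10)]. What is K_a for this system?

3.2

G(s) has two factors of s in the denominator, so the system is type 2.
K_a = lim_{s→0} s^2·G(s) = 16·2 / (10) = 3.2.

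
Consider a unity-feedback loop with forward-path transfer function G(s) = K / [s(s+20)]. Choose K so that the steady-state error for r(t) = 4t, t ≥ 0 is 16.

5

System type = 1 (one pole at s=0).
K_v = lim_{s→0} s·G(s) = K / (20) = 0.05·K.
e_ss = 4/K_v = 16 ⇒ K_v = 0.25 ⇒ K = 0.25/0.05 = 5.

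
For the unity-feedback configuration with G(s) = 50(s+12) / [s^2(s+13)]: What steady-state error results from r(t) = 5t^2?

13/60

G(s) has two factors of s in the denominator, so the system is type 2.
K_a = lim_{s→0} s^2·G(s) = 50·12 / (13) = 600/13.
r(t) = 5t^2 gives R(s) = 10/s^3.
e_ss = 10/K_a = 10/(600/13) = 13/60.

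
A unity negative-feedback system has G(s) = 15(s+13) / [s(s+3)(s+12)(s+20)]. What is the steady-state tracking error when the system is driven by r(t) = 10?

G(s) has one factor of s in the denominator, so the system is type 1.
A type-1 system has K_p = ∞, so it tracks a step input with zero steady-state error.

0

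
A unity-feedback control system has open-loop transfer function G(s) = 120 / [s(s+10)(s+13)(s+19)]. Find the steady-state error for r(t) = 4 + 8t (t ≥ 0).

The open loop has one pole at the origin → type 1 system. Treating each term separately:
  • 4: tracked with zero error.
  • 8t: e_ss = 8/K_v with K_v=12/247 → 494/3.
Total e_ss = 494/3.

494/3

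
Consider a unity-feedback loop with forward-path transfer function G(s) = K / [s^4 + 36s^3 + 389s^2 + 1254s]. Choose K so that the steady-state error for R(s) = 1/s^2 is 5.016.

Factoring s from the denominator leaves a polynomial with constant term 1254, so the system is type 1.
K_v = lim_{s→0} s·G(s) = K / 1254 = (1/1254)·K.
e_ss = 1/K_v = 5.016 ⇒ K_v = 125/627 ⇒ K = (125/627)/(1/1254) = 250.

250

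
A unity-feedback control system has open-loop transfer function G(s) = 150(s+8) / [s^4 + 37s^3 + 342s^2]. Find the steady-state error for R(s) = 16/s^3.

4.56

The denominator has no term below 342s^2 — 2 poles at s=0, type 2.
K_a = lim_{s→0} s^2·G(s) = 150·8 / 342 = 200/57.
r(t) = 8t^2 gives R(s) = 16/s^3.
e_ss = 16/K_a = 16/(200/57) = 4.56.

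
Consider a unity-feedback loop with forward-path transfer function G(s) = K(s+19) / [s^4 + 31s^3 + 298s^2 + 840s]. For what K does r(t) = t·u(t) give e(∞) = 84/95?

Lowest-order denominator term is 840s, so the open loop has 1 pole at the origin → type 1 system.
K_v = lim_{s→0} s·G(s) = K·19 / 840 = (19/840)·K.
e_ss = 1/K_v = 84/95 ⇒ K_v = 95/84 ⇒ K = (95/84)/(19/840) = 50.

50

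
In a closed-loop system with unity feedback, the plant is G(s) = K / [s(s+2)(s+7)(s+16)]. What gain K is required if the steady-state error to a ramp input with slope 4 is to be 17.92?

One free integrator in G(s): this is a type 1 system.
K_v = lim_{s→0} s·G(s) = K / (2·7·16) = (1/224)·K.
e_ss = 4/K_v = 17.92 ⇒ K_v = 25/112 ⇒ K = (25/112)/(1/224) = 50.

50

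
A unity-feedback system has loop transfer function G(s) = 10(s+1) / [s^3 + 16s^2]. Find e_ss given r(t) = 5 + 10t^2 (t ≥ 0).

The denominator has no term below 16s^2 — 2 poles at s=0, type 2. Taking each input component in turn:
  • 5: tracked with zero error.
  • 10t^2: e_ss = 20/K_a with K_a=0.625 → 32.
Total e_ss = 32.

32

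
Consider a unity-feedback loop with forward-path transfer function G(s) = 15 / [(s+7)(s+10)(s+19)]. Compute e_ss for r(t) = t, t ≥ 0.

infinity

System type = 0 (no poles at s=0).
For a type-0 system K_v = 0, so e_ss to a ramp input is unbounded.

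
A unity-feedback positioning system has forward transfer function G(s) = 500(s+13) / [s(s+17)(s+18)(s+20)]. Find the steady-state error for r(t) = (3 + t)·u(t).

G(s) has one factor of s in the denominator, so the system is type 1. Taking each input component in turn:
  • 3: tracked with zero error.
  • t: e_ss = 1/K_v with K_v=325/306 → 306/325.
Total e_ss = 306/325.

306/325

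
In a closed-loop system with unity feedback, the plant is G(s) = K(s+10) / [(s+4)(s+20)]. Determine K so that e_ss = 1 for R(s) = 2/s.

8

The open loop has no poles at the origin → type 0 system.
K_p = lim_{s→0} G(s) = K·10 / (4·20) = 0.125·K.
e_ss = 2/(1 + K_p) = 1 ⇒ 1 + 0.125·K = 2 ⇒ K = 8.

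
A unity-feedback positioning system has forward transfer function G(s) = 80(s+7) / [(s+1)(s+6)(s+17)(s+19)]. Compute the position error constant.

The open loop has no poles at the origin → type 0 system.
K_p = lim_{s→0} G(s) = 80·7 / (1·6·17·19) = 280/969.

280/969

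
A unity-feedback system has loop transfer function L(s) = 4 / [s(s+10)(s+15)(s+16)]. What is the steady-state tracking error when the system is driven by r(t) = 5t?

3000

System type = 1 (one pole at s=0).
K_v = lim_{s→0} s·L(s) = 4 / (10·15·16) = 1/600.
e_ss = 5/K_v = 5/(1/600) = 3000.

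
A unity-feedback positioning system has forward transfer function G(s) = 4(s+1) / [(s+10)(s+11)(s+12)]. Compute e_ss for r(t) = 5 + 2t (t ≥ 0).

G(s) has no factors of s in the denominator, so the system is type 0. By superposition:
  • 5: e_ss = 5/(1+K_p) with K_p=1/330 → 1650/331.
  • 2t: a type-0 system cannot track it, e_ss → ∞.
The unbounded component dominates.

infinity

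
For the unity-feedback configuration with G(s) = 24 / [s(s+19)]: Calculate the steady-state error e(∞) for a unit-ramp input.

G(s) has one factor of s in the denominator, so the system is type 1.
K_v = lim_{s→0} s·G(s) = 24 / (19) = 24/19.
e_ss = 1/K_v = 1/(24/19) = 19/24.

19/24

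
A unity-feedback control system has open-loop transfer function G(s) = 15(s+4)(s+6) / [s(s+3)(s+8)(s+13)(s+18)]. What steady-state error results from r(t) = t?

15.6

System type = 1 (one pole at s=0).
K_v = lim_{s→0} s·G(s) = 15·4·6 / (3·8·13·18) = 5/78.
e_ss = 1/K_v = 1/(5/78) = 15.6.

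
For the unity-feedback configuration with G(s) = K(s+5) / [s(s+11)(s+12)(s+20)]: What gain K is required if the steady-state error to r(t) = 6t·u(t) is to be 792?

G(s) has one factor of s in the denominator, so the system is type 1.
K_v = lim_{s→0} s·G(s) = K·5 / (11·12·20) = (1/528)·K.
e_ss = 6/K_v = 792 ⇒ K_v = 1/132 ⇒ K = (1/132)/(1/528) = 4.

4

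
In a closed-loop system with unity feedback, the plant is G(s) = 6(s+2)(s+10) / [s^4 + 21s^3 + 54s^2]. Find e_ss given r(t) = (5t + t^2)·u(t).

0.9

The denominator has no term below 54s^2 — 2 poles at s=0, type 2. By superposition:
  • 5t: tracked with zero error.
  • t^2: e_ss = 2/K_a with K_a=20/9 → 0.9.
Total e_ss = 0.9.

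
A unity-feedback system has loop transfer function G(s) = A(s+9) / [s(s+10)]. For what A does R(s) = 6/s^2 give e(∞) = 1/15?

G(s) has one factor of s in the denominator, so the system is type 1.
K_v = lim_{s→0} s·G(s) = A·9 / (10) = 0.9·A.
e_ss = 6/K_v = 1/15 ⇒ K_v = 90 ⇒ A = 90/0.9 = 100.

100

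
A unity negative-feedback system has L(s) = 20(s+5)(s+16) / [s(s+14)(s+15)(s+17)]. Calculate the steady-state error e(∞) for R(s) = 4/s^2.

The open loop has one pole at the origin → type 1 system.
K_v = lim_{s→0} s·L(s) = 20·5·16 / (14·15·17) = 160/357.
e_ss = 4/K_v = 4/(160/357) = 8.925.

8.925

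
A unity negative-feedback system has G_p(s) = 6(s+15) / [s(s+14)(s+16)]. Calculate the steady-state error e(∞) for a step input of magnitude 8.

One free integrator in G_p(s): this is a type 1 system.
K_p = ∞ for a type-1 system; e_ss to a step is zero.

0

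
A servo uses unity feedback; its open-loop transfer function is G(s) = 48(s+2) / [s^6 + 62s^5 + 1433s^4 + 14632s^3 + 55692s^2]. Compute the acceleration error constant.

8/4641

The denominator has no term below 55692s^2 — 2 poles at s=0, type 2.
K_a = lim_{s→0} s^2·G(s) = 48·2 / 55692 = 8/4641.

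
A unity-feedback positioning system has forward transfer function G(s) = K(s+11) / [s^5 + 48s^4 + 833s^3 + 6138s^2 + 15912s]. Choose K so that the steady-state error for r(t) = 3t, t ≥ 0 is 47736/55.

5

Factoring s from the denominator leaves a polynomial with constant term 15912, so the system is type 1.
K_v = lim_{s→0} s·G(s) = K·11 / 15912 = (11/15912)·K.
e_ss = 3/K_v = 47736/55 ⇒ K_v = 55/15912 ⇒ K = (55/15912)/(11/15912) = 5.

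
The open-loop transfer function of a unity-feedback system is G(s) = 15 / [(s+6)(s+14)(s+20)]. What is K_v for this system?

System type = 0 (no poles at s=0).
K_v = lim_{s→0} s·G(s) = 0 (the extra factor of s kills the finite limit).

0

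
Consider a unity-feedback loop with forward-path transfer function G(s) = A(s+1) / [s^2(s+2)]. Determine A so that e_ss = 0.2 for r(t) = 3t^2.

60

Two free integrators in G(s): this is a type 2 system.
K_a = lim_{s→0} s^2·G(s) = A·1 / (2) = 0.5·A.
e_ss = 6/K_a = 0.2 ⇒ K_a = 30 ⇒ A = 30/0.5 = 60.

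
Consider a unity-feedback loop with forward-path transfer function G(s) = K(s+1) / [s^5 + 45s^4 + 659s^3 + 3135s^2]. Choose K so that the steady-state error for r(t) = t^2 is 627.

Lowest-order denominator term is 3135s^2, so the open loop has 2 poles at the origin → type 2 system.
K_a = lim_{s→0} s^2·G(s) = K·1 / 3135 = (1/3135)·K.
e_ss = 2/K_a = 627 ⇒ K_a = 2/627 ⇒ K = (2/627)/(1/3135) = 10.

10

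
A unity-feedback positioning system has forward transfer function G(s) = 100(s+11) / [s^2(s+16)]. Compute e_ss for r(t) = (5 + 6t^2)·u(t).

System type = 2 (two poles at s=0). Taking each input component in turn:
  • 5: tracked with zero error.
  • 6t^2: e_ss = 12/K_a with K_a=68.75 → 48/275.
Total e_ss = 48/275.

48/275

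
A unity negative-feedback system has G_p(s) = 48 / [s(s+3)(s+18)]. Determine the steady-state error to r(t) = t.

One free integrator in G_p(s): this is a type 1 system.
K_v = lim_{s→0} s·G_p(s) = 48 / (3·18) = 8/9.
e_ss = 1/K_v = 1/(8/9) = 1.125.

1.125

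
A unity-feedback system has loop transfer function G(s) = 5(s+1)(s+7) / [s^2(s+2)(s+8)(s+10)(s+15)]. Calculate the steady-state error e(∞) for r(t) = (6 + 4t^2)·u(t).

G(s) has two factors of s in the denominator, so the system is type 2. By superposition:
  • 6: tracked with zero error.
  • 4t^2: e_ss = 8/K_a with K_a=7/480 → 3840/7.
Total e_ss = 3840/7.

3840/7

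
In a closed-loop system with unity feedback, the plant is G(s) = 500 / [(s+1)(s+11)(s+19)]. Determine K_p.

500/209

No free integrators in G(s): this is a type 0 system.
K_p = lim_{s→0} G(s) = 500 / (1·11·19) = 500/209.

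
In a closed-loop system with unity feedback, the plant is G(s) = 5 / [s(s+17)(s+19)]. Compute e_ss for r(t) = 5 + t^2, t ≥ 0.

G(s) has one factor of s in the denominator, so the system is type 1. Treating each term separately:
  • 5: tracked with zero error.
  • t^2: a type-1 system cannot track it, e_ss → ∞.
The unbounded component dominates.

infinity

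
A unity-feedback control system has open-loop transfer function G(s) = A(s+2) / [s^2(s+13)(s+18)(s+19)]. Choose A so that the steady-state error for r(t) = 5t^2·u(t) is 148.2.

Two free integrators in G(s): this is a type 2 system.
K_a = lim_{s→0} s^2·G(s) = A·2 / (13·18·19) = (1/2223)·A.
e_ss = 10/K_a = 148.2 ⇒ K_a = 50/741 ⇒ A = (50/741)/(1/2223) = 150.

150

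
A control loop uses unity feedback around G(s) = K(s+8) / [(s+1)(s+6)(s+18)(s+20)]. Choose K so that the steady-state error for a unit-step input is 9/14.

No free integrators in G(s): this is a type 0 system.
K_p = lim_{s→0} G(s) = K·8 / (1·6·18·20) = (1/270)·K.
e_ss = 1/(1 + K_p) = 9/14 ⇒ 1 + (1/270)·K = 14/9 ⇒ K = 150.

150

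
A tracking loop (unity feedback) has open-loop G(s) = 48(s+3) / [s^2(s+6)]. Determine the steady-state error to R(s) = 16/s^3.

2/3

Two free integrators in G(s): this is a type 2 system.
K_a = lim_{s→0} s^2·G(s) = 48·3 / (6) = 24.
r(t) = 8t^2 gives R(s) = 16/s^3.
e_ss = 16/K_a = 16/24 = 2/3.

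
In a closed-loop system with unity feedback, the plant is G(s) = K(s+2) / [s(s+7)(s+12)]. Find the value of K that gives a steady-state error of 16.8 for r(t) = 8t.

20

One free integrator in G(s): this is a type 1 system.
K_v = lim_{s→0} s·G(s) = K·2 / (7·12) = (1/42)·K.
e_ss = 8/K_v = 16.8 ⇒ K_v = 10/21 ⇒ K = (10/21)/(1/42) = 20.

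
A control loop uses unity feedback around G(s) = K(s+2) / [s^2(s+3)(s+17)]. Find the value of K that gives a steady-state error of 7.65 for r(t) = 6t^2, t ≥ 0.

40

System type = 2 (two poles at s=0).
K_a = lim_{s→0} s^2·G(s) = K·2 / (3·17) = (2/51)·K.
e_ss = 12/K_a = 7.65 ⇒ K_a = 80/51 ⇒ K = (80/51)/(2/51) = 40.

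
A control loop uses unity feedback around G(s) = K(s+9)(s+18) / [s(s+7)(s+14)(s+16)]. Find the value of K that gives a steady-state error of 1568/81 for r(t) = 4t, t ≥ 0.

G(s) has one factor of s in the denominator, so the system is type 1.
K_v = lim_{s→0} s·G(s) = K·9·18 / (7·14·16) = (81/784)·K.
e_ss = 4/K_v = 1568/81 ⇒ K_v = 81/392 ⇒ K = (81/392)/(81/784) = 2.

2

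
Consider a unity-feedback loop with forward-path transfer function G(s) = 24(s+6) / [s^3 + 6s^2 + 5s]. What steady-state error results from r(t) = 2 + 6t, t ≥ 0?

5/24

Lowest-order denominator term is 5s, so the open loop has 1 pole at the origin → type 1 system. Taking each input component in turn:
  • 2: tracked with zero error.
  • 6t: e_ss = 6/K_v with K_v=28.8 → 5/24.
Total e_ss = 5/24.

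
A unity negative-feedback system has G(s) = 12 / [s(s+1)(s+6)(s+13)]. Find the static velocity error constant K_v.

2/13

One free integrator in G(s): this is a type 1 system.
K_v = lim_{s→0} s·G(s) = 12 / (1·6·13) = 2/13.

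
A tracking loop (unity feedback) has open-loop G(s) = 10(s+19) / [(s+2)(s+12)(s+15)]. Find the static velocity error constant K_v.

G(s) has no factors of s in the denominator, so the system is type 0.
K_v = lim_{s→0} s·G(s) = 0 (the extra factor of s kills the finite limit).

0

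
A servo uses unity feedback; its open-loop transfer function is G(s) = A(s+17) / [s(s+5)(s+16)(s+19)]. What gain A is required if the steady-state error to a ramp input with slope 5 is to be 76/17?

100

One free integrator in G(s): this is a type 1 system.
K_v = lim_{s→0} s·G(s) = A·17 / (5·16·19) = (17/1520)·A.
e_ss = 5/K_v = 76/17 ⇒ K_v = 85/76 ⇒ A = (85/76)/(17/1520) = 100.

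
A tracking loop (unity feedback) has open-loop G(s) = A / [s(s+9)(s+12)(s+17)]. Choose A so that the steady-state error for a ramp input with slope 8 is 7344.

G(s) has one factor of s in the denominator, so the system is type 1.
K_v = lim_{s→0} s·G(s) = A / (9·12·17) = (1/1836)·A.
e_ss = 8/K_v = 7344 ⇒ K_v = 1/918 ⇒ A = (1/918)/(1/1836) = 2.

2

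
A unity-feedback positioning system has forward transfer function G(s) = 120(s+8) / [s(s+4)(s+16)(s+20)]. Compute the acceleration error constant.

0

G(s) has one factor of s in the denominator, so the system is type 1.
K_a = lim_{s→0} s^2·G(s) = 0 (the extra factor of s kills the finite limit).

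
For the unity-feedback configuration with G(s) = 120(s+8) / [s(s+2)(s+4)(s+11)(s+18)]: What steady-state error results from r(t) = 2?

One free integrator in G(s): this is a type 1 system.
A type-1 system has K_p = ∞, so it tracks a step input with zero steady-state error.

0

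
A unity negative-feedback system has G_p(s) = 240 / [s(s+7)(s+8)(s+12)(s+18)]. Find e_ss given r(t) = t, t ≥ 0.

50.4

The open loop has one pole at the origin → type 1 system.
K_v = lim_{s→0} s·G_p(s) = 240 / (7·8·12·18) = 5/252.
e_ss = 1/K_v = 1/(5/252) = 50.4.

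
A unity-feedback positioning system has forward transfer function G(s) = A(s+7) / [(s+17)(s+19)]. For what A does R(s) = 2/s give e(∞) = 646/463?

20

System type = 0 (no poles at s=0).
K_p = lim_{s→0} G(s) = A·7 / (17·19) = (7/323)·A.
e_ss = 2/(1 + K_p) = 646/463 ⇒ 1 + (7/323)·A = 463/323 ⇒ A = 20.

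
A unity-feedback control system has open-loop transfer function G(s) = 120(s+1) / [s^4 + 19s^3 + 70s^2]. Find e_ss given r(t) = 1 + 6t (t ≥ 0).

0

The denominator has no term below 70s^2 — 2 poles at s=0, type 2. Treating each term separately:
  • 1: tracked with zero error.
  • 6t: tracked with zero error.
Total e_ss = 0.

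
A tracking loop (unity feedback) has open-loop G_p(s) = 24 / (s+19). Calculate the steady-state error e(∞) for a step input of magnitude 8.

G_p(s) has no factors of s in the denominator, so the system is type 0.
K_p = lim_{s→0} G_p(s) = 24 / (19) = 24/19.
e_ss = 8/(1 + K_p) = 8/(43/19) = 152/43.

152/43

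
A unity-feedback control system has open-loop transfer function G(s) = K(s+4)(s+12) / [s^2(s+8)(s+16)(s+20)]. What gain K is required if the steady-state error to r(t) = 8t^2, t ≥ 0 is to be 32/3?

The open loop has two poles at the origin → type 2 system.
K_a = lim_{s→0} s^2·G(s) = K·4·12 / (8·16·20) = (3/160)·K.
e_ss = 16/K_a = 32/3 ⇒ K_a = 1.5 ⇒ K = 1.5/(3/160) = 80.

80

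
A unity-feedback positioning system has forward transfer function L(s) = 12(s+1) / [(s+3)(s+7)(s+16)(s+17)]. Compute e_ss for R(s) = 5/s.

2380/477

System type = 0 (no poles at s=0).
K_p = lim_{s→0} L(s) = 12·1 / (3·7·16·17) = 1/476.
e_ss = 5/(1 + K_p) = 5/(477/476) = 2380/477.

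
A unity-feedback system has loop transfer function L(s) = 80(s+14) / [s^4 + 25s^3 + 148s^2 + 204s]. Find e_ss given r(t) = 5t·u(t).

51/56

Lowest-order denominator term is 204s, so the open loop has 1 pole at the origin → type 1 system.
K_v = lim_{s→0} s·L(s) = 80·14 / 204 = 280/51.
e_ss = 5/K_v = 5/(280/51) = 51/56.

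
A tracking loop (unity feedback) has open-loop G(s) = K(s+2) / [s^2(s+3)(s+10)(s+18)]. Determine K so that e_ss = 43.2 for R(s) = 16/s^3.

G(s) has two factors of s in the denominator, so the system is type 2.
K_a = lim_{s→0} s^2·G(s) = K·2 / (3·10·18) = (1/270)·K.
e_ss = 16/K_a = 43.2 ⇒ K_a = 10/27 ⇒ K = (10/27)/(1/270) = 100.

100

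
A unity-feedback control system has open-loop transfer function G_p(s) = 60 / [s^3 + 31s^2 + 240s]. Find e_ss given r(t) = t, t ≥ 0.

The denominator has no term below 240s — 1 pole at s=0, type 1.
K_v = lim_{s→0} s·G_p(s) = 60 / 240 = 0.25.
e_ss = 1/K_v = 1/0.25 = 4.

4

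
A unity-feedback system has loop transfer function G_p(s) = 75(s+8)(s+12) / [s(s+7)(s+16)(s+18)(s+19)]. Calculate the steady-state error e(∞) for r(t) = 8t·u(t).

The open loop has one pole at the origin → type 1 system.
K_v = lim_{s→0} s·G_p(s) = 75·8·12 / (7·16·18·19) = 25/133.
e_ss = 8/K_v = 8/(25/133) = 42.56.

42.56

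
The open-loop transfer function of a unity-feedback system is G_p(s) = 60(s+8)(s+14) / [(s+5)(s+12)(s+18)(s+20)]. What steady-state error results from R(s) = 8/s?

360/59

No free integrators in G_p(s): this is a type 0 system.
K_p = lim_{s→0} G_p(s) = 60·8·14 / (5·12·18·20) = 14/45.
e_ss = 8/(1 + K_p) = 8/(59/45) = 360/59.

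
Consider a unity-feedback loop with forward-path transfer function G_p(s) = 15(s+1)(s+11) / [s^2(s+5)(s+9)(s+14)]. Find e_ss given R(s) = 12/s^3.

504/11

G_p(s) has two factors of s in the denominator, so the system is type 2.
K_a = lim_{s→0} s^2·G_p(s) = 15·1·11 / (5·9·14) = 11/42.
r(t) = 6t^2 gives R(s) = 12/s^3.
e_ss = 12/K_a = 12/(11/42) = 504/11.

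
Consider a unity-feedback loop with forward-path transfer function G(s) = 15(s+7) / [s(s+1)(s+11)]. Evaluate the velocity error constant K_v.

System type = 1 (one pole at s=0).
K_v = lim_{s→0} s·G(s) = 15·7 / (1·11) = 105/11.

105/11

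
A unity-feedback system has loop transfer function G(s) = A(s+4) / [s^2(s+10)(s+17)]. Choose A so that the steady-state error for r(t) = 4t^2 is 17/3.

The open loop has two poles at the origin → type 2 system.
K_a = lim_{s→0} s^2·G(s) = A·4 / (10·17) = (2/85)·A.
e_ss = 8/K_a = 17/3 ⇒ K_a = 24/17 ⇒ A = (24/17)/(2/85) = 60.

60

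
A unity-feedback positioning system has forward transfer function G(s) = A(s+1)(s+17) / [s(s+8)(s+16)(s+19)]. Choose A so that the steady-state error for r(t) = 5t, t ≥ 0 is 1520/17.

8

One free integrator in G(s): this is a type 1 system.
K_v = lim_{s→0} s·G(s) = A·1·17 / (8·16·19) = (17/2432)·A.
e_ss = 5/K_v = 1520/17 ⇒ K_v = 17/304 ⇒ A = (17/304)/(17/2432) = 8.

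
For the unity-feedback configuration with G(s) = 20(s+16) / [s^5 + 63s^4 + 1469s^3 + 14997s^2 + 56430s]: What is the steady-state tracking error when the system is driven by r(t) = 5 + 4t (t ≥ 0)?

705.375

The denominator has no term below 56430s — 1 pole at s=0, type 1. Taking each input component in turn:
  • 5: tracked with zero error.
  • 4t: e_ss = 4/K_v with K_v=32/5643 → 705.375.
Total e_ss = 705.375.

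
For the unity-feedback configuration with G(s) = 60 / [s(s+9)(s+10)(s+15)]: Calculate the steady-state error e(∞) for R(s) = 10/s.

0

One free integrator in G(s): this is a type 1 system.
K_p = ∞ for a type-1 system; e_ss to a step is zero.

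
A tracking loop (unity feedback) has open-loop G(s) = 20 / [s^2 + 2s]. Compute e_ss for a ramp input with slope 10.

Lowest-order denominator term is 2s, so the open loop has 1 pole at the origin → type 1 system.
K_v = lim_{s→0} s·G(s) = 20 / 2 = 10.
e_ss = 10/K_v = 10/10 = 1.

1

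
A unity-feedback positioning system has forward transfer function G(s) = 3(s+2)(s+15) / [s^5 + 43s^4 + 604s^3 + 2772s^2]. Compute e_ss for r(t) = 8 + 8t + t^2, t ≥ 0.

The denominator has no term below 2772s^2 — 2 poles at s=0, type 2. Treating each term separately:
  • 8: tracked with zero error.
  • 8t: tracked with zero error.
  • t^2: e_ss = 2/K_a with K_a=5/154 → 61.6.
Total e_ss = 61.6.

61.6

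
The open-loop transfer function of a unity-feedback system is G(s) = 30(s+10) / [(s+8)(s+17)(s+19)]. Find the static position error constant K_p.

The open loop has no poles at the origin → type 0 system.
K_p = lim_{s→0} G(s) = 30·10 / (8·17·19) = 75/646.

75/646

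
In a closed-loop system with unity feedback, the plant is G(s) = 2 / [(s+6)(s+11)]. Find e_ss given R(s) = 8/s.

132/17

G(s) has no factors of s in the denominator, so the system is type 0.
K_p = lim_{s→0} G(s) = 2 / (6·11) = 1/33.
e_ss = 8/(1 + K_p) = 8/(34/33) = 132/17.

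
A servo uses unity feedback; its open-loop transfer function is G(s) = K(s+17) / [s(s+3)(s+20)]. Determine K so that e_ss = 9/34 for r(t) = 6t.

G(s) has one factor of s in the denominator, so the system is type 1.
K_v = lim_{s→0} s·G(s) = K·17 / (3·20) = (17/60)·K.
e_ss = 6/K_v = 9/34 ⇒ K_v = 68/3 ⇒ K = (68/3)/(17/60) = 80.

80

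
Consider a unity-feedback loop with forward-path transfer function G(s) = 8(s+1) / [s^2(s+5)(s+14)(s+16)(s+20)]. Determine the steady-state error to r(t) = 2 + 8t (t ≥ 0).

0

G(s) has two factors of s in the denominator, so the system is type 2. Treating each term separately:
  • 2: tracked with zero error.
  • 8t: tracked with zero error.
Total e_ss = 0.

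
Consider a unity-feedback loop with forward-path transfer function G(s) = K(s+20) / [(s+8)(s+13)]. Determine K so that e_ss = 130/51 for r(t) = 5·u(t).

The open loop has no poles at the origin → type 0 system.
K_p = lim_{s→0} G(s) = K·20 / (8·13) = (5/26)·K.
e_ss = 5/(1 + K_p) = 130/51 ⇒ 1 + (5/26)·K = 51/26 ⇒ K = 5.

5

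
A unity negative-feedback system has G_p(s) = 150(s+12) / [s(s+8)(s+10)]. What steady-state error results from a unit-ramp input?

2/45

G_p(s) has one factor of s in the denominator, so the system is type 1.
K_v = lim_{s→0} s·G_p(s) = 150·12 / (8·10) = 22.5.
e_ss = 1/K_v = 1/22.5 = 2/45.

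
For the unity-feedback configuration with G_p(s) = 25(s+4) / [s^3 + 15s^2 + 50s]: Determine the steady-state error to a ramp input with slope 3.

Lowest-order denominator term is 50s, so the open loop has 1 pole at the origin → type 1 system.
K_v = lim_{s→0} s·G_p(s) = 25·4 / 50 = 2.
e_ss = 3/K_v = 3/2 = 1.5.

1.5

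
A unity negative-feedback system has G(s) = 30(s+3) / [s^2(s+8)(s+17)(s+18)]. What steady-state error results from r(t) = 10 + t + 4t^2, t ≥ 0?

Two free integrators in G(s): this is a type 2 system. Taking each input component in turn:
  • 10: tracked with zero error.
  • t: tracked with zero error.
  • 4t^2: e_ss = 8/K_a with K_a=5/136 → 217.6.
Total e_ss = 217.6.

217.6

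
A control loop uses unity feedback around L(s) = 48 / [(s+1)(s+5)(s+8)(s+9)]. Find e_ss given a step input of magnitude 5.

75/17

The open loop has no poles at the origin → type 0 system.
K_p = lim_{s→0} L(s) = 48 / (1·5·8·9) = 2/15.
e_ss = 5/(1 + K_p) = 5/(17/15) = 75/17.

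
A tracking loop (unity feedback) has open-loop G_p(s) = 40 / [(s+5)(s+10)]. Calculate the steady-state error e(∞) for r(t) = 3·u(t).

5/3

G_p(s) has no factors of s in the denominator, so the system is type 0.
K_p = lim_{s→0} G_p(s) = 40 / (5·10) = 0.8.
e_ss = 3/(1 + K_p) = 3/1.8 = 5/3.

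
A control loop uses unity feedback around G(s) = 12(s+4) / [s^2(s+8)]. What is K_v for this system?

K_v = lim_{s→0} s·G(s); with 2 poles at the origin the limit diverges, so K_v = ∞.

infinity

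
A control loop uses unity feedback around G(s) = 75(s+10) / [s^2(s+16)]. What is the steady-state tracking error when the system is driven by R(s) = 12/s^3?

0.256

System type = 2 (two poles at s=0).
K_a = lim_{s→0} s^2·G(s) = 75·10 / (16) = 46.875.
r(t) = 6t^2 gives R(s) = 12/s^3.
e_ss = 12/K_a = 12/46.875 = 0.256.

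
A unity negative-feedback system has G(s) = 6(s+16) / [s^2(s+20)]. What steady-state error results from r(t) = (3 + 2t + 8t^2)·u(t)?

G(s) has two factors of s in the denominator, so the system is type 2. Treating each term separately:
  • 3: tracked with zero error.
  • 2t: tracked with zero error.
  • 8t^2: e_ss = 16/K_a with K_a=4.8 → 10/3.
Total e_ss = 10/3.

10/3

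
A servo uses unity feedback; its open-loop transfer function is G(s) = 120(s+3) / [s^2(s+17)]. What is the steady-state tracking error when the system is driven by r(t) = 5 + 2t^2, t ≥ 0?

17/90

The open loop has two poles at the origin → type 2 system. Taking each input component in turn:
  • 5: tracked with zero error.
  • 2t^2: e_ss = 4/K_a with K_a=360/17 → 17/90.
Total e_ss = 17/90.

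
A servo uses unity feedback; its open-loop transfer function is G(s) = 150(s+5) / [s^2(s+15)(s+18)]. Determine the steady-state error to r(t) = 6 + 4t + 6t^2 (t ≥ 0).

4.32

System type = 2 (two poles at s=0). By superposition:
  • 6: tracked with zero error.
  • 4t: tracked with zero error.
  • 6t^2: e_ss = 12/K_a with K_a=25/9 → 4.32.
Total e_ss = 4.32.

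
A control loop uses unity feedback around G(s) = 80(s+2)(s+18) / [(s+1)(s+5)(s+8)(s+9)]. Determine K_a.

No free integrators in G(s): this is a type 0 system.
K_a = lim_{s→0} s^2·G(s) = 0 (the extra factor of s kills the finite limit).

0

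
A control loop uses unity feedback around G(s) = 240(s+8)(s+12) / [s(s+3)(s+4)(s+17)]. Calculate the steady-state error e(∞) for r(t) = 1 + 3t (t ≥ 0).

The open loop has one pole at the origin → type 1 system. Taking each input component in turn:
  • 1: tracked with zero error.
  • 3t: e_ss = 3/K_v with K_v=1920/17 → 17/640.
Total e_ss = 17/640.

17/640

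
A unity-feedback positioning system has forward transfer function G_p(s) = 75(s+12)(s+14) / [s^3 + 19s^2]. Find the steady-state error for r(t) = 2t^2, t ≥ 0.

The denominator has no term below 19s^2 — 2 poles at s=0, type 2.
K_a = lim_{s→0} s^2·G_p(s) = 75·12·14 / 19 = 12600/19.
r(t) = 2t^2 gives R(s) = 4/s^3.
e_ss = 4/K_a = 4/(12600/19) = 19/3150.

19/3150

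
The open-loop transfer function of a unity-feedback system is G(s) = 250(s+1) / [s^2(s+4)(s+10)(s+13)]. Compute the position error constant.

infinity

K_p = lim_{s→0} G(s); with 2 poles at the origin the limit diverges, so K_p = ∞.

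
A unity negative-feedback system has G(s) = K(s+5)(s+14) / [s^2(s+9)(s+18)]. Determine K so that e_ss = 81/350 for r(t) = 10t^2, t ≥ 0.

Two free integrators in G(s): this is a type 2 system.
K_a = lim_{s→0} s^2·G(s) = K·5·14 / (9·18) = (35/81)·K.
e_ss = 20/K_a = 81/350 ⇒ K_a = 7000/81 ⇒ K = (7000/81)/(35/81) = 200.

200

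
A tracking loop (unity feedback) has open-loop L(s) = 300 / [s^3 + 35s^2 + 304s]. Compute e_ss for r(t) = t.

76/75

Factoring s from the denominator leaves a polynomial with constant term 304, so the system is type 1.
K_v = lim_{s→0} s·L(s) = 300 / 304 = 75/76.
e_ss = 1/K_v = 1/(75/76) = 76/75.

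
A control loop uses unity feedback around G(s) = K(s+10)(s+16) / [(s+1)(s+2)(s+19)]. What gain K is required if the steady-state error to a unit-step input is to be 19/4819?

60

G(s) has no factors of s in the denominator, so the system is type 0.
K_p = lim_{s→0} G(s) = K·10·16 / (1·2·19) = (80/19)·K.
e_ss = 1/(1 + K_p) = 19/4819 ⇒ 1 + (80/19)·K = 4819/19 ⇒ K = 60.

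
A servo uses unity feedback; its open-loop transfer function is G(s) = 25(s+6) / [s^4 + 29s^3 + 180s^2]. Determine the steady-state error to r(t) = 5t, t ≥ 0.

0

Factoring s^2 from the denominator leaves a polynomial with constant term 180, so the system is type 2.
K_v = ∞ for a type-2 system; e_ss to a ramp is zero.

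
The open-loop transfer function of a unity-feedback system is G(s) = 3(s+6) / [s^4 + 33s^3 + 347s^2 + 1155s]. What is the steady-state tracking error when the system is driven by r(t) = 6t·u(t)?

385

The denominator has no term below 1155s — 1 pole at s=0, type 1.
K_v = lim_{s→0} s·G(s) = 3·6 / 1155 = 6/385.
e_ss = 6/K_v = 6/(6/385) = 385.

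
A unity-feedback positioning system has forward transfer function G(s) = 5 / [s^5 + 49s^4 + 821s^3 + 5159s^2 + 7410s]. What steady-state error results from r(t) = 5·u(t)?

0

Factoring s from the denominator leaves a polynomial with constant term 7410, so the system is type 1.
K_p = ∞ for a type-1 system; e_ss to a step is zero.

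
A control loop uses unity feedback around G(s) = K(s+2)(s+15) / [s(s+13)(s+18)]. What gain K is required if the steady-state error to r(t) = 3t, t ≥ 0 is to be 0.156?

150

System type = 1 (one pole at s=0).
K_v = lim_{s→0} s·G(s) = K·2·15 / (13·18) = (5/39)·K.
e_ss = 3/K_v = 0.156 ⇒ K_v = 250/13 ⇒ K = (250/13)/(5/39) = 150.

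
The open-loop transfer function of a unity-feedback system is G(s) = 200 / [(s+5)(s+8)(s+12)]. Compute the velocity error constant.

The open loop has no poles at the origin → type 0 system.
K_v = lim_{s→0} s·G(s) = 0 (the extra factor of s kills the finite limit).

0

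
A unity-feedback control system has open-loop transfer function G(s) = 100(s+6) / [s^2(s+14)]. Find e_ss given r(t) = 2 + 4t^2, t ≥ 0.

The open loop has two poles at the origin → type 2 system. Treating each term separately:
  • 2: tracked with zero error.
  • 4t^2: e_ss = 8/K_a with K_a=300/7 → 14/75.
Total e_ss = 14/75.

14/75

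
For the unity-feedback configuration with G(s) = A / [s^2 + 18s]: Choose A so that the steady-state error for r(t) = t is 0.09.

200

Factoring s from the denominator leaves a polynomial with constant term 18, so the system is type 1.
K_v = lim_{s→0} s·G(s) = A / 18 = (1/18)·A.
e_ss = 1/K_v = 0.09 ⇒ K_v = 100/9 ⇒ A = (100/9)/(1/18) = 200.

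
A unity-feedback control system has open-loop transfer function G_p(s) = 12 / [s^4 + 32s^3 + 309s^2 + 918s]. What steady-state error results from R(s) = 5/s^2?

The denominator has no term below 918s — 1 pole at s=0, type 1.
K_v = lim_{s→0} s·G_p(s) = 12 / 918 = 2/153.
e_ss = 5/K_v = 5/(2/153) = 382.5.

382.5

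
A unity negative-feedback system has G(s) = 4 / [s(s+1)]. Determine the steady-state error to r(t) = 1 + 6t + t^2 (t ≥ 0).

System type = 1 (one pole at s=0). Treating each term separately:
  • 1: tracked with zero error.
  • 6t: e_ss = 6/K_v with K_v=4 → 1.5.
  • t^2: a type-1 system cannot track it, e_ss → ∞.
The unbounded component dominates.

infinity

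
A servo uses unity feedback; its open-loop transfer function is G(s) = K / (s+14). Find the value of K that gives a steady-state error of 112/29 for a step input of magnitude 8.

15

No free integrators in G(s): this is a type 0 system.
K_p = lim_{s→0} G(s) = K / (14) = (1/14)·K.
e_ss = 8/(1 + K_p) = 112/29 ⇒ 1 + (1/14)·K = 29/14 ⇒ K = 15.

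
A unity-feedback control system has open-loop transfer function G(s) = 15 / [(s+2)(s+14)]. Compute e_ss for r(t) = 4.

112/43

No free integrators in G(s): this is a type 0 system.
K_p = lim_{s→0} G(s) = 15 / (2·14) = 15/28.
e_ss = 4/(1 + K_p) = 4/(43/28) = 112/43.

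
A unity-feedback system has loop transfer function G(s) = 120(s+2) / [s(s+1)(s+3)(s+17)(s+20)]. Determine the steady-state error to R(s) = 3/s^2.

12.75

System type = 1 (one pole at s=0).
K_v = lim_{s→0} s·G(s) = 120·2 / (1·3·17·20) = 4/17.
e_ss = 3/K_v = 3/(4/17) = 12.75.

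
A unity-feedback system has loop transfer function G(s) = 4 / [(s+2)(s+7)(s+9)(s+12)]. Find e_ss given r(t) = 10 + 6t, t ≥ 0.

G(s) has no factors of s in the denominator, so the system is type 0. Treating each term separately:
  • 10: e_ss = 10/(1+K_p) with K_p=1/378 → 3780/379.
  • 6t: a type-0 system cannot track it, e_ss → ∞.
The unbounded component dominates.

infinity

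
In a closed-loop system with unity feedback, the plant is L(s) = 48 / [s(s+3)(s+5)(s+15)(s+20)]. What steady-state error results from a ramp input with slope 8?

750

L(s) has one factor of s in the denominator, so the system is type 1.
K_v = lim_{s→0} s·L(s) = 48 / (3·5·15·20) = 4/375.
e_ss = 8/K_v = 8/(4/375) = 750.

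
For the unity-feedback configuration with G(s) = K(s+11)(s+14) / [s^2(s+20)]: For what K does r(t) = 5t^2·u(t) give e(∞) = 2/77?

System type = 2 (two poles at s=0).
K_a = lim_{s→0} s^2·G(s) = K·11·14 / (20) = 7.7·K.
e_ss = 10/K_a = 2/77 ⇒ K_a = 385 ⇒ K = 385/7.7 = 50.

50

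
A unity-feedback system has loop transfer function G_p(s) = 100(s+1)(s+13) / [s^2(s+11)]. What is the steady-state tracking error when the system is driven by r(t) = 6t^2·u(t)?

33/325

System type = 2 (two poles at s=0).
K_a = lim_{s→0} s^2·G_p(s) = 100·1·13 / (11) = 1300/11.
r(t) = 6t^2 gives R(s) = 12/s^3.
e_ss = 12/K_a = 12/(1300/11) = 33/325.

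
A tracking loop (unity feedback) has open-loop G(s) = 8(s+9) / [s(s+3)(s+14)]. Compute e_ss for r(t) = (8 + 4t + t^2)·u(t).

G(s) has one factor of s in the denominator, so the system is type 1. Treating each term separately:
  • 8: tracked with zero error.
  • 4t: e_ss = 4/K_v with K_v=12/7 → 7/3.
  • t^2: a type-1 system cannot track it, e_ss → ∞.
The unbounded component dominates.

infinity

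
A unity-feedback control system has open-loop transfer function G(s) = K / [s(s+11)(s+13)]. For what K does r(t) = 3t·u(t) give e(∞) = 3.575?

120

One free integrator in G(s): this is a type 1 system.
K_v = lim_{s→0} s·G(s) = K / (11·13) = (1/143)·K.
e_ss = 3/K_v = 3.575 ⇒ K_v = 120/143 ⇒ K = (120/143)/(1/143) = 120.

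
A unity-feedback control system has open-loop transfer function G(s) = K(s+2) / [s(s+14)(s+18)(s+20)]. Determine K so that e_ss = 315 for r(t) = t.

8

System type = 1 (one pole at s=0).
K_v = lim_{s→0} s·G(s) = K·2 / (14·18·20) = (1/2520)·K.
e_ss = 1/K_v = 315 ⇒ K_v = 1/315 ⇒ K = (1/315)/(1/2520) = 8.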